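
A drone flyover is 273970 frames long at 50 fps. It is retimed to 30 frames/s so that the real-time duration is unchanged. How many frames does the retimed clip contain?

164382 frames

Target frames = source frames × (target rate / source rate) = 273970 × (30)/(50) = 273970 × 3/5 = 164382.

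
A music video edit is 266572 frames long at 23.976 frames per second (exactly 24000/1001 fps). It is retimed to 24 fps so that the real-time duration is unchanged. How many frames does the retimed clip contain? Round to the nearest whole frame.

266839 frames

Frames at target rate = 266572 × (24) / (24000/1001) = 66709643/250 ≈ 266838.572.
Nearest whole frame: 266839.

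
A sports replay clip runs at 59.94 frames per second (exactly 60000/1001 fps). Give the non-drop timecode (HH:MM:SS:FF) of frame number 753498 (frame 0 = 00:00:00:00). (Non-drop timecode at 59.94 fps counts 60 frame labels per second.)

03:29:18:18

753498 ÷ 60 = 12558 full seconds, remainder 18 frames.
12558 s = 3 h 29 min 18 s.
Timecode: 03:29:18:18.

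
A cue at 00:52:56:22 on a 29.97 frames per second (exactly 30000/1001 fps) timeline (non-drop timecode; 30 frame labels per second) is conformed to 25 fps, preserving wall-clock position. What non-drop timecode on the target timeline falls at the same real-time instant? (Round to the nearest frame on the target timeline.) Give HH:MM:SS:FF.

00:52:59:23

Source frame index: (0×3600 + 52×60 + 56) × 30 + 22 = 95302.
Real time: 95302 / (30000/1001) = 47698651/15000 s.
Target frame: (47698651/15000) × (25) = 47698651/600 ≈ 79497.752 → 79498.
At 25 labels/s: frame 79498 → 00:52:59:23.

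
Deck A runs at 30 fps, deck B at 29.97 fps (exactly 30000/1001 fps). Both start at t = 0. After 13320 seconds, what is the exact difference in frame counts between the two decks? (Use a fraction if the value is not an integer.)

399600/1001 frames

A emits 30 × 13320 = 399600 frames; B emits 30000/1001 × 13320 = 399600000/1001.
Difference = 399600/1001 frames (≈ 399.2008); B is behind A.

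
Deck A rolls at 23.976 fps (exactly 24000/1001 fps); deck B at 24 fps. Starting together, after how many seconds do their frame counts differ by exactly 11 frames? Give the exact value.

The gap grows by |24 − 24000/1001| = 24/1001 frames per second.
Time for a 11-frame gap: 11 ÷ (24/1001) = 11011/24 s.

11011/24 seconds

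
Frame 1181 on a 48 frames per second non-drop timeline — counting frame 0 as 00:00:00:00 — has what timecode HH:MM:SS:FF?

1181 ÷ 48 = 24 full seconds, remainder 29 frames.
24 s = 0 h 0 min 24 s.
Timecode: 00:00:24:29.

00:00:24:29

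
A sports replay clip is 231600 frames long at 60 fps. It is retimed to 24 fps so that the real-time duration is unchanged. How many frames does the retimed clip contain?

Target frames = source frames × (target rate / source rate) = 231600 × (24)/(60) = 231600 × 2/5 = 92640.

92640 frames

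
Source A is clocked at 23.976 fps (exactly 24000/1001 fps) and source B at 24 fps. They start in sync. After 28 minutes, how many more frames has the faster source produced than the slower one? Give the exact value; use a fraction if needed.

5760/143 frames

28 min = 1680 s.
A emits 24000/1001 × 1680 = 5760000/143 frames; B emits 24 × 1680 = 40320.
Difference = 5760/143 frames (≈ 40.2797); B is ahead of A.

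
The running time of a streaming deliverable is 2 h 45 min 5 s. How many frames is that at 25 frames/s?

2 h 45 min 5 s = 9905 s.
Frames = 9905 × 25 = 247625.

247625 frames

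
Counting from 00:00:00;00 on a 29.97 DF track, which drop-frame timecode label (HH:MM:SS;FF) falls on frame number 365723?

Each 10-minute DF block holds 10 × 60 × 30 − 9 × 2 = 17982 frames. 365723 ÷ 17982 → 20 full blocks, remainder 6083.
Within the partial block the first minute is 1800 frames and each further minute 1798, so 3 further minute boundaries passed. Total skipped labels = 18 × 20 + 2 × 3 = 366.
Non-drop label index = 365723 + 366 = 366089; at 30 labels/s that is 03:23:22:29, i.e. DF 03:23:22;29.

03:23:22;29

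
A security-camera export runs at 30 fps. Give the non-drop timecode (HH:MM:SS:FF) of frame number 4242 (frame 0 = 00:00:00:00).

4242 ÷ 30 = 141 full seconds, remainder 12 frames.
141 s = 0 h 2 min 21 s.
Timecode: 00:02:21:12.

00:02:21:12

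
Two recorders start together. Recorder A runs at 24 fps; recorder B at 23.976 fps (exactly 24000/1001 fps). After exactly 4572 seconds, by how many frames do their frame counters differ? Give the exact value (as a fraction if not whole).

109728/1001 frames

A emits 24 × 4572 = 109728 frames; B emits 24000/1001 × 4572 = 109728000/1001.
Difference = 109728/1001 frames (≈ 109.6184); B is behind A.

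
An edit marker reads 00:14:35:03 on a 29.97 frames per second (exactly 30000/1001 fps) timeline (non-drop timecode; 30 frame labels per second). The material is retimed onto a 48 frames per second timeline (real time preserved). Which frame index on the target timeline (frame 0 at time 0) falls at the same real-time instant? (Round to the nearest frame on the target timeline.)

Source frame index: (0×3600 + 14×60 + 35) × 30 + 3 = 26253.
Real time: 26253 / (30000/1001) = 8759751/10000 s.
Target frame: (8759751/10000) × (48) = 26279253/625 ≈ 42046.805 → 42047.

frame 42047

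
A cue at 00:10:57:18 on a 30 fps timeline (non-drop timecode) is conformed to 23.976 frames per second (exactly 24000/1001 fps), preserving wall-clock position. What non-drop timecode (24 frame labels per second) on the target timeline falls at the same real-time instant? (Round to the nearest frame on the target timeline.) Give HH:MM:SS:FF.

Source frame index: (0×3600 + 10×60 + 57) × 30 + 18 = 19728.
Real time: 19728 / (30) = 3288/5 s.
Target frame: (3288/5) × (24000/1001) = 15782400/1001 ≈ 15766.633 → 15767.
At 24 labels/s: frame 15767 → 00:10:56:23.

00:10:56:23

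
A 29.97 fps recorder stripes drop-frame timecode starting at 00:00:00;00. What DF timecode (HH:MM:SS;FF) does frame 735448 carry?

Each 10-minute DF block holds 10 × 60 × 30 − 9 × 2 = 17982 frames. 735448 ÷ 17982 → 40 full blocks, remainder 16168.
Within the partial block the first minute is 1800 frames and each further minute 1798, so 8 further minute boundaries passed. Total skipped labels = 18 × 40 + 2 × 8 = 736.
Non-drop label index = 735448 + 736 = 736184; at 30 labels/s that is 06:48:59:14, i.e. DF 06:48:59;14.

06:48:59;14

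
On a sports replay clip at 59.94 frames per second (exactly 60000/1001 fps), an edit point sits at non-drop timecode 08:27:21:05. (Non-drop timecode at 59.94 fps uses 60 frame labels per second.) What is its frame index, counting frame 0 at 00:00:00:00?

Total seconds to the label: (8 × 3600 + 27 × 60 + 21) = 30441.
Frame index = 30441 × 60 + 5 = 1826465.

1826465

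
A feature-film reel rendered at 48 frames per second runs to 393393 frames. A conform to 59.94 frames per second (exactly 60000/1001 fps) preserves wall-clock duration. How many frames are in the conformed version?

491250 frames

Target frames = source frames × (target rate / source rate) = 393393 × (60000/1001)/(48) = 393393 × 1250/1001 = 491250.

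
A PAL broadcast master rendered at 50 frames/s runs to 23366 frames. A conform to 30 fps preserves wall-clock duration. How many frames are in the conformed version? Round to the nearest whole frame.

Frames at target rate = 23366 × (30) / (50) = 70098/5 ≈ 14019.600.
Nearest whole frame: 14020.

14020 frames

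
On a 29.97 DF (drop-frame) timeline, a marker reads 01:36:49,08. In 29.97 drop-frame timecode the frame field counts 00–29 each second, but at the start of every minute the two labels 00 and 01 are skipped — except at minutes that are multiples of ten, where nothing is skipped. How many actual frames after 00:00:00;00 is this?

As if non-drop at 30 labels/s: (1 × 3600 + 36 × 60 + 49) × 30 + 8 = 174278.
Minute boundaries passed: 96; those not divisible by 10: 96 − 9 = 87; dropped labels = 2 × 87 = 174.
Actual frame index = 174278 − 174 = 174104.

174104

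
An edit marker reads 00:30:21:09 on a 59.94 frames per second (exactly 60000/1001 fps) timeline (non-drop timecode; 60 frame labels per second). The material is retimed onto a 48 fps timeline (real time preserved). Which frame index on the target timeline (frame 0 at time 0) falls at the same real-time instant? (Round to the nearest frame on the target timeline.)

frame 87503

Source frame index: (0×3600 + 30×60 + 21) × 60 + 9 = 109269.
Real time: 109269 / (60000/1001) = 36459423/20000 s.
Target frame: (36459423/20000) × (48) = 109378269/1250 ≈ 87502.615 → 87503.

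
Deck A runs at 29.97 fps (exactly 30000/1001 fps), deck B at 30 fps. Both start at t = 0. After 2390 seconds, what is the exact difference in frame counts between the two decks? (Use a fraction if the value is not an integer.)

71700/1001 frames

A emits 30000/1001 × 2390 = 71700000/1001 frames; B emits 30 × 2390 = 71700.
Difference = 71700/1001 frames (≈ 71.6284); B is ahead of A.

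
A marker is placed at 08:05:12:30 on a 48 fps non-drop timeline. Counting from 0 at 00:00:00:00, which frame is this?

Total seconds to the label: (8 × 3600 + 5 × 60 + 12) = 29112.
Frame index = 29112 × 48 + 30 = 1397406.

frame 1397406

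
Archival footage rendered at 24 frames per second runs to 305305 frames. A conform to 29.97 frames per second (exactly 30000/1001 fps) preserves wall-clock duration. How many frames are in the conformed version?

381250 frames

Target frames = source frames × (target rate / source rate) = 305305 × (30000/1001)/(24) = 305305 × 1250/1001 = 381250.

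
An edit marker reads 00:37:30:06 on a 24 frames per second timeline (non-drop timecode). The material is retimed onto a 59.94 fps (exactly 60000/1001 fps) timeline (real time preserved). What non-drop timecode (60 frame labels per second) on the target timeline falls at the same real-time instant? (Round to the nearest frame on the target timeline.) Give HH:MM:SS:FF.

00:37:28:00

Source frame index: (0×3600 + 37×60 + 30) × 24 + 6 = 54006.
Real time: 54006 / (24) = 9001/4 s.
Target frame: (9001/4) × (60000/1001) = 135015000/1001 ≈ 134880.120 → 134880.
At 60 labels/s: frame 134880 → 00:37:28:00.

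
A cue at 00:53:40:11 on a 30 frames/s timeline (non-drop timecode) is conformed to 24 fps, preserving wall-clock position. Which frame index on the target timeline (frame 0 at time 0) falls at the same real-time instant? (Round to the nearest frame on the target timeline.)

frame 77289

Source frame index: (0×3600 + 53×60 + 40) × 30 + 11 = 96611.
Real time: 96611 / (30) = 96611/30 s.
Target frame: (96611/30) × (24) = 386444/5 ≈ 77288.800 → 77289.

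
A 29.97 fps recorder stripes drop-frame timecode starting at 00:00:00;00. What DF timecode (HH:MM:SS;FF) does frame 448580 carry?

04:09:27;20

Each 10-minute DF block holds 10 × 60 × 30 − 9 × 2 = 17982 frames. 448580 ÷ 17982 → 24 full blocks, remainder 17012.
Within the partial block the first minute is 1800 frames and each further minute 1798, so 9 further minute boundaries passed. Total skipped labels = 18 × 24 + 2 × 9 = 450.
Non-drop label index = 448580 + 450 = 449030; at 30 labels/s that is 04:09:27:20, i.e. DF 04:09:27;20.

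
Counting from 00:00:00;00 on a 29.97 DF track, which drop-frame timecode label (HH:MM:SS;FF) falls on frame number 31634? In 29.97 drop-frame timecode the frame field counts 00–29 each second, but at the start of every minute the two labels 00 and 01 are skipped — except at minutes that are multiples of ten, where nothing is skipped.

Ten DF minutes hold 17982 frames, so frame 31634 lies in block 1 (frames 17982–35963) with 13652 frames into that block.
The block's first minute is 1800 frames and the rest 1798 each; 13652 frames reaches minute 7, so 1 × 18 + 7 × 2 = 32 labels have been skipped so far.
Adding those back, label number 31634 + 32 = 31666 at 30 labels/s is 1055 s + 16 f = 0 h 17 min 35 s frame 16, i.e. 00:17:35;16.

00:17:35;16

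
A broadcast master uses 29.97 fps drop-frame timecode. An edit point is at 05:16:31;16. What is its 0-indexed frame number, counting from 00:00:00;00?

569176

Complete 10-minute blocks: 31, each 17982 frames → 557442.
Remaining 6 whole minutes in the current block: 1800 + 5 × 1798 = 10790 frames.
Within the current minute: 31 × 30 + 16 − 2 = 944 (labels ;00/;01 skipped at this minute). Total = 557442 + 10790 + 944 = 569176.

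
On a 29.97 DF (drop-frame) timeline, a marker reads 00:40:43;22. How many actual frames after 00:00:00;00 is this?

As if non-drop at 30 labels/s: (0 × 3600 + 40 × 60 + 43) × 30 + 22 = 73312.
Minute boundaries passed: 40; those not divisible by 10: 40 − 4 = 36; dropped labels = 2 × 36 = 72.
Actual frame index = 73312 − 72 = 73240.

73240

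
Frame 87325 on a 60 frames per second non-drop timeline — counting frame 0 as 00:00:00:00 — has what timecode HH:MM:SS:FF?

00:24:15:25

87325 ÷ 60 = 1455 full seconds, remainder 25 frames.
1455 s = 0 h 24 min 15 s.
Timecode: 00:24:15:25.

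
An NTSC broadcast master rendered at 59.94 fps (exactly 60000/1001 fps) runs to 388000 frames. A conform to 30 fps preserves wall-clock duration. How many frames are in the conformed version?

194194 frames

Target frames = source frames × (target rate / source rate) = 388000 × (30)/(60000/1001) = 388000 × 1001/2000 = 194194.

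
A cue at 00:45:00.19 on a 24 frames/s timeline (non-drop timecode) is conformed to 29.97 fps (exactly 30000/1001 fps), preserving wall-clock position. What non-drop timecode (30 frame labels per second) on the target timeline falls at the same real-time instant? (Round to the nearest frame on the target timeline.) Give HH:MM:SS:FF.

Source frame index: (0×3600 + 45×60 + 0) × 24 + 19 = 64819.
Real time: 64819 / (24) = 64819/24 s.
Target frame: (64819/24) × (30000/1001) = 81023750/1001 ≈ 80942.807 → 80943.
At 30 labels/s: frame 80943 → 00:44:58:03.

00:44:58:03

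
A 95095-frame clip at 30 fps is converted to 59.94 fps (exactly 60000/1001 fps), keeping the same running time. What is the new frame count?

Target frames = source frames × (target rate / source rate) = 95095 × (60000/1001)/(30) = 95095 × 2000/1001 = 190000.

190000 frames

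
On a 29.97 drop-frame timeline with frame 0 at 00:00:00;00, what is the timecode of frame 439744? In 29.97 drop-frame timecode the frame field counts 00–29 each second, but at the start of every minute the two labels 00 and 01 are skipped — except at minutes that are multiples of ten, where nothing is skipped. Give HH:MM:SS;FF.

Each 10-minute DF block holds 10 × 60 × 30 − 9 × 2 = 17982 frames. 439744 ÷ 17982 → 24 full blocks, remainder 8176.
Within the partial block the first minute is 1800 frames and each further minute 1798, so 4 further minute boundaries passed. Total skipped labels = 18 × 24 + 2 × 4 = 440.
Non-drop label index = 439744 + 440 = 440184; at 30 labels/s that is 04:04:32:24, i.e. DF 04:04:32;24.

04:04:32;24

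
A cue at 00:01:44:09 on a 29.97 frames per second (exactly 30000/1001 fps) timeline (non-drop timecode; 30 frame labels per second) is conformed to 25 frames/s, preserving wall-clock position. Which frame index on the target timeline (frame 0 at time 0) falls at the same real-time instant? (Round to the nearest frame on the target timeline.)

Source frame index: (0×3600 + 1×60 + 44) × 30 + 9 = 3129.
Real time: 3129 / (30000/1001) = 1044043/10000 s.
Target frame: (1044043/10000) × (25) = 1044043/400 ≈ 2610.108 → 2610.

frame 2610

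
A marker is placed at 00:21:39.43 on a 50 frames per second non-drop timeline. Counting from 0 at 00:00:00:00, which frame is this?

frame 64993

Total seconds to the label: (0 × 3600 + 21 × 60 + 39) = 1299.
Frame index = 1299 × 50 + 43 = 64993.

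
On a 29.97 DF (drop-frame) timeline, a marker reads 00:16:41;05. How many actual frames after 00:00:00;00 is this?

30005

Complete 10-minute blocks: 1, each 17982 frames → 17982.
Remaining 6 whole minutes in the current block: 1800 + 5 × 1798 = 10790 frames.
Within the current minute: 41 × 30 + 5 − 2 = 1233 (labels ;00/;01 skipped at this minute). Total = 17982 + 10790 + 1233 = 30005.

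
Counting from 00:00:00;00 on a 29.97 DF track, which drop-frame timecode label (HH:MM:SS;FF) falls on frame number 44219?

Ten DF minutes hold 17982 frames, so frame 44219 lies in block 2 (frames 35964–53945) with 8255 frames into that block.
The block's first minute is 1800 frames and the rest 1798 each; 8255 frames reaches minute 4, so 2 × 18 + 4 × 2 = 44 labels have been skipped so far.
Adding those back, label number 44219 + 44 = 44263 at 30 labels/s is 1475 s + 13 f = 0 h 24 min 35 s frame 13, i.e. 00:24:35;13.

00:24:35;13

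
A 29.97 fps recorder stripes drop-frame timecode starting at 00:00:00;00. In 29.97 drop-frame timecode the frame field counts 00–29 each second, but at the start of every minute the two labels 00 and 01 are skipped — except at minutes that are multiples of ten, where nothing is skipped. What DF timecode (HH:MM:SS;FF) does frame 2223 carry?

Ten DF minutes hold 17982 frames, so frame 2223 lies in block 0 (frames 0–17981) with 2223 frames into that block.
The block's first minute is 1800 frames and the rest 1798 each; 2223 frames reaches minute 1, so 0 × 18 + 1 × 2 = 2 labels have been skipped so far.
Adding those back, label number 2223 + 2 = 2225 at 30 labels/s is 74 s + 5 f = 0 h 1 min 14 s frame 5, i.e. 00:01:14;05.

00:01:14;05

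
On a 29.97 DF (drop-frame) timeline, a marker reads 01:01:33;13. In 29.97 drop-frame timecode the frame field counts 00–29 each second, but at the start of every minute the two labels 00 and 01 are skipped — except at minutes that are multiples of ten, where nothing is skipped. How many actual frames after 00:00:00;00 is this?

110693

Complete 10-minute blocks: 6, each 17982 frames → 107892.
Remaining 1 whole minute in the current block: 1800 + 0 × 1798 = 1800 frames.
Within the current minute: 33 × 30 + 13 − 2 = 1001 (labels ;00/;01 skipped at this minute). Total = 107892 + 1800 + 1001 = 110693.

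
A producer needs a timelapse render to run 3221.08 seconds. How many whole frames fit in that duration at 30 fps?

96632 frames

Frames = 3221.08 × 30 = 483162/5 ≈ 96632.4000.
Complete frames: 96632.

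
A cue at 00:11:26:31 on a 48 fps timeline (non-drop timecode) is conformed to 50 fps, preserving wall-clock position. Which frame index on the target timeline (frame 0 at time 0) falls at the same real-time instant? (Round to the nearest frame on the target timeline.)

frame 34332

Source frame index: (0×3600 + 11×60 + 26) × 48 + 31 = 32959.
Real time: 32959 / (48) = 32959/48 s.
Target frame: (32959/48) × (50) = 823975/24 ≈ 34332.292 → 34332.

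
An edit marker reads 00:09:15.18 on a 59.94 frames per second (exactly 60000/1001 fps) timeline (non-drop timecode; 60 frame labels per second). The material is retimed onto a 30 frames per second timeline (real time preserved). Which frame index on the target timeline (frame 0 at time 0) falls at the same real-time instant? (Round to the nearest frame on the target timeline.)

Source frame index: (0×3600 + 9×60 + 15) × 60 + 18 = 33318.
Real time: 33318 / (60000/1001) = 5558553/10000 s.
Target frame: (5558553/10000) × (30) = 16675659/1000 ≈ 16675.659 → 16676.

frame 16676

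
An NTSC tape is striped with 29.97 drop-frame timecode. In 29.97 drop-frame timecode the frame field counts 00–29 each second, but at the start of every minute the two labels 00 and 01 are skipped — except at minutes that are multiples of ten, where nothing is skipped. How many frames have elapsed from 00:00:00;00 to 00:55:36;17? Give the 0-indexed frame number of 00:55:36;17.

99997

Complete 10-minute blocks: 5, each 17982 frames → 89910.
Remaining 5 whole minutes in the current block: 1800 + 4 × 1798 = 8992 frames.
Within the current minute: 36 × 30 + 17 − 2 = 1095 (labels ;00/;01 skipped at this minute). Total = 89910 + 8992 + 1095 = 99997.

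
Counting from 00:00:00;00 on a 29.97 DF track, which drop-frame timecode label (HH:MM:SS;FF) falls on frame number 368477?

Ten DF minutes hold 17982 frames, so frame 368477 lies in block 20 (frames 359640–377621) with 8837 frames into that block.
The block's first minute is 1800 frames and the rest 1798 each; 8837 frames reaches minute 4, so 20 × 18 + 4 × 2 = 368 labels have been skipped so far.
Adding those back, label number 368477 + 368 = 368845 at 30 labels/s is 12294 s + 25 f = 3 h 24 min 54 s frame 25, i.e. 03:24:54;25.

03:24:54;25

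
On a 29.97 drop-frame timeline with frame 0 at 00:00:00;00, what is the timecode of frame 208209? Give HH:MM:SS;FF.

01:55:47;07

Ten DF minutes hold 17982 frames, so frame 208209 lies in block 11 (frames 197802–215783) with 10407 frames into that block.
The block's first minute is 1800 frames and the rest 1798 each; 10407 frames reaches minute 5, so 11 × 18 + 5 × 2 = 208 labels have been skipped so far.
Adding those back, label number 208209 + 208 = 208417 at 30 labels/s is 6947 s + 7 f = 1 h 55 min 47 s frame 7, i.e. 01:55:47;07.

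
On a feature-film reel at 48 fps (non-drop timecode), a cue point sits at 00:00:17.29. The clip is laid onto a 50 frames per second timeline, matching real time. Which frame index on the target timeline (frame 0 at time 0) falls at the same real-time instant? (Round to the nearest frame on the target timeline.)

frame 880

Source frame index: (0×3600 + 0×60 + 17) × 48 + 29 = 845.
Real time: 845 / (48) = 845/48 s.
Target frame: (845/48) × (50) = 21125/24 ≈ 880.208 → 880.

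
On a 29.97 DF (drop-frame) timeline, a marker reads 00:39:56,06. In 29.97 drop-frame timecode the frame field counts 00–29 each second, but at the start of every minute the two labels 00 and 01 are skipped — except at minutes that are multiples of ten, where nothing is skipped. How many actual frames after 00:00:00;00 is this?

As if non-drop at 30 labels/s: (0 × 3600 + 39 × 60 + 56) × 30 + 6 = 71886.
Minute boundaries passed: 39; those not divisible by 10: 39 − 3 = 36; dropped labels = 2 × 36 = 72.
Actual frame index = 71886 − 72 = 71814.

71814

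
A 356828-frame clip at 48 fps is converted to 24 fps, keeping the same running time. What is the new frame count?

Target frames = source frames × (target rate / source rate) = 356828 × (24)/(48) = 356828 × 1/2 = 178414.

178414 frames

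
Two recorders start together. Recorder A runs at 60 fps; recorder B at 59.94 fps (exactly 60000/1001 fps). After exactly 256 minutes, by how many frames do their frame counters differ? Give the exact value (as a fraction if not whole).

921600/1001 frames

256 min = 15360 s.
A emits 60 × 15360 = 921600 frames; B emits 60000/1001 × 15360 = 921600000/1001.
Difference = 921600/1001 frames (≈ 920.6793); B is behind A.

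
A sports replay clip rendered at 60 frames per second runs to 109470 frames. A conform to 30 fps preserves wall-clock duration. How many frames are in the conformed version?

54735 frames

Target frames = source frames × (target rate / source rate) = 109470 × (30)/(60) = 109470 × 1/2 = 54735.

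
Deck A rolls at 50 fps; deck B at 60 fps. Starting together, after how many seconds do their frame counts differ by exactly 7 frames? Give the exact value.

0.7 seconds

The gap grows by |60 − 50| = 10 frames per second.
Time for a 7-frame gap: 7 ÷ (10) = 0.7 s.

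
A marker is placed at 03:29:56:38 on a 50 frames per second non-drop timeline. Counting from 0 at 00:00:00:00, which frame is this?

Total seconds to the label: (3 × 3600 + 29 × 60 + 56) = 12596.
Frame index = 12596 × 50 + 38 = 629838.

frame 629838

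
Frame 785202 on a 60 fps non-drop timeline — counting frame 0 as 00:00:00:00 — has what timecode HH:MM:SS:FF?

03:38:06:42

785202 ÷ 60 = 13086 full seconds, remainder 42 frames.
13086 s = 3 h 38 min 6 s.
Timecode: 03:38:06:42.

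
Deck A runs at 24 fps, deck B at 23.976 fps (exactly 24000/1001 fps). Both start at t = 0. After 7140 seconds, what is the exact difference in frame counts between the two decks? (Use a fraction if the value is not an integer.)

A emits 24 × 7140 = 171360 frames; B emits 24000/1001 × 7140 = 24480000/143.
Difference = 24480/143 frames (≈ 171.1888); B is behind A.

24480/143 frames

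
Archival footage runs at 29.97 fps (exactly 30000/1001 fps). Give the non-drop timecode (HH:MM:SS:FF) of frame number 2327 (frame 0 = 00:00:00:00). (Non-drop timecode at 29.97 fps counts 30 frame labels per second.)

2327 ÷ 30 = 77 full seconds, remainder 17 frames.
77 s = 0 h 1 min 17 s.
Timecode: 00:01:17:17.

00:01:17:17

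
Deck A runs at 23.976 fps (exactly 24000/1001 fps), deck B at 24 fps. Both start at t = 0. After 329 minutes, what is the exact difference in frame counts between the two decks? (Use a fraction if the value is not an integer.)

67680/143 frames

329 min = 19740 s.
A emits 24000/1001 × 19740 = 67680000/143 frames; B emits 24 × 19740 = 473760.
Difference = 67680/143 frames (≈ 473.2867); B is ahead of A.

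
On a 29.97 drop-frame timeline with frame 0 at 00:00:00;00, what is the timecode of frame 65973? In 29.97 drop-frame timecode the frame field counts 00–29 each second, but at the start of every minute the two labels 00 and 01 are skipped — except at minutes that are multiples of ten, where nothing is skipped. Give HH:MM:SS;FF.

Ten DF minutes hold 17982 frames, so frame 65973 lies in block 3 (frames 53946–71927) with 12027 frames into that block.
The block's first minute is 1800 frames and the rest 1798 each; 12027 frames reaches minute 6, so 3 × 18 + 6 × 2 = 66 labels have been skipped so far.
Adding those back, label number 65973 + 66 = 66039 at 30 labels/s is 2201 s + 9 f = 0 h 36 min 41 s frame 9, i.e. 00:36:41;09.

00:36:41;09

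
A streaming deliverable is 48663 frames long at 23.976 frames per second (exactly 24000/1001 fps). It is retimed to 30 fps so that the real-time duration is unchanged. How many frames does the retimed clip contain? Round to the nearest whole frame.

60890 frames

Frames at target rate = 48663 × (30) / (24000/1001) = 48711663/800 ≈ 60889.579.
Nearest whole frame: 60890.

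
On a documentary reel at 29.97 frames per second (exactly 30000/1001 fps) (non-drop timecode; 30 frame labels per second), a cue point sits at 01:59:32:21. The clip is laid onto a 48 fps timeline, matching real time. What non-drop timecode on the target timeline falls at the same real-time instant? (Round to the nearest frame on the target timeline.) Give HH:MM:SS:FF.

Source frame index: (1×3600 + 59×60 + 32) × 30 + 21 = 215181.
Real time: 215181 / (30000/1001) = 71798727/10000 s.
Target frame: (71798727/10000) × (48) = 215396181/625 ≈ 344633.890 → 344634.
At 48 labels/s: frame 344634 → 01:59:39:42.

01:59:39:42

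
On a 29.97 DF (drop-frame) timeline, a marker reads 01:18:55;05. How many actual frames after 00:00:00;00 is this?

Complete 10-minute blocks: 7, each 17982 frames → 125874.
Remaining 8 whole minutes in the current block: 1800 + 7 × 1798 = 14386 frames.
Within the current minute: 55 × 30 + 5 − 2 = 1653 (labels ;00/;01 skipped at this minute). Total = 125874 + 14386 + 1653 = 141913.

141913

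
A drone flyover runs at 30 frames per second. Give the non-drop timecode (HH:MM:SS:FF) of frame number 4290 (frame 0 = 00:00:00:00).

4290 ÷ 30 = 143 full seconds, remainder 0 frames.
143 s = 0 h 2 min 23 s.
Timecode: 00:02:23:00.

00:02:23:00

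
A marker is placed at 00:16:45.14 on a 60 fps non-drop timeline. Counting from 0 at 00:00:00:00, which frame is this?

60314

Total seconds to the label: (0 × 3600 + 16 × 60 + 45) = 1005.
Frame index = 1005 × 60 + 14 = 60314.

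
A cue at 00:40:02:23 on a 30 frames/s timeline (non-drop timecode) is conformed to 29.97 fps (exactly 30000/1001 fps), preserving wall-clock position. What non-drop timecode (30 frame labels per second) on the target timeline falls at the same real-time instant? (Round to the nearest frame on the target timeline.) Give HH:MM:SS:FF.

Source frame index: (0×3600 + 40×60 + 2) × 30 + 23 = 72083.
Real time: 72083 / (30) = 72083/30 s.
Target frame: (72083/30) × (30000/1001) = 6553000/91 ≈ 72010.989 → 72011.
At 30 labels/s: frame 72011 → 00:40:00:11.

00:40:00:11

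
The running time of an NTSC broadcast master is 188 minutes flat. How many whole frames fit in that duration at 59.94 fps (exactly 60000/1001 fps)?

188 min = 11280 s.
Frames = 11280 × 60000/1001 = 676800000/1001 ≈ 676123.8761.
Complete frames: 676123.

676123 frames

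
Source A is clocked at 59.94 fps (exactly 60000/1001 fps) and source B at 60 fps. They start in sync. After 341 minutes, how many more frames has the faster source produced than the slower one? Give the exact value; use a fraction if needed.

111600/91 frames

341 min = 20460 s.
A emits 60000/1001 × 20460 = 111600000/91 frames; B emits 60 × 20460 = 1227600.
Difference = 111600/91 frames (≈ 1226.3736); B is ahead of A.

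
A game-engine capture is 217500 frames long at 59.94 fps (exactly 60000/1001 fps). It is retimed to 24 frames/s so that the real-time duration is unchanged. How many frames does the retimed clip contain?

87087 frames

Target frames = source frames × (target rate / source rate) = 217500 × (24)/(60000/1001) = 217500 × 1001/2500 = 87087.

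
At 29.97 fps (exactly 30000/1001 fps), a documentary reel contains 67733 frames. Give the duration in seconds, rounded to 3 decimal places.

Running time = 67733 × 1001/30000 = 67800733/30000 s ≈ 2260.024 s.

2260.024 seconds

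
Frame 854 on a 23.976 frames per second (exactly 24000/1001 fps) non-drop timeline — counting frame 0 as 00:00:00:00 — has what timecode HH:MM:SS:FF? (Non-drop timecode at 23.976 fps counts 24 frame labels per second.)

854 ÷ 24 = 35 full seconds, remainder 14 frames.
35 s = 0 h 0 min 35 s.
Timecode: 00:00:35:14.

00:00:35:14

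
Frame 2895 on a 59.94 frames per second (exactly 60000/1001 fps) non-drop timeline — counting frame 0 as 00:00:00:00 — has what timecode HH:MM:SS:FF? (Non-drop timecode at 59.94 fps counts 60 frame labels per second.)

00:00:48:15

2895 ÷ 60 = 48 full seconds, remainder 15 frames.
48 s = 0 h 0 min 48 s.
Timecode: 00:00:48:15.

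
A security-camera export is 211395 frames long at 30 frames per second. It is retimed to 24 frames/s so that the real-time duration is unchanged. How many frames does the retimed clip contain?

Target frames = source frames × (target rate / source rate) = 211395 × (24)/(30) = 211395 × 4/5 = 169116.

169116 frames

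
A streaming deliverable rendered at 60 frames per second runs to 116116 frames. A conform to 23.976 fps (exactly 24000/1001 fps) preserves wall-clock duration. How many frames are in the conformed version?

Target frames = source frames × (target rate / source rate) = 116116 × (24000/1001)/(60) = 116116 × 400/1001 = 46400.

46400 frames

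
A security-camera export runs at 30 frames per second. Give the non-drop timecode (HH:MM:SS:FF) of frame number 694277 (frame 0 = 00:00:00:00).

06:25:42:17

694277 ÷ 30 = 23142 full seconds, remainder 17 frames.
23142 s = 6 h 25 min 42 s.
Timecode: 06:25:42:17.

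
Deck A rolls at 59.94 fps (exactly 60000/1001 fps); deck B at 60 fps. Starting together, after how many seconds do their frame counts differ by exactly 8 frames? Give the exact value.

The gap grows by |60 − 60000/1001| = 60/1001 frames per second.
Time for a 8-frame gap: 8 ÷ (60/1001) = 2002/15 s.

2002/15 seconds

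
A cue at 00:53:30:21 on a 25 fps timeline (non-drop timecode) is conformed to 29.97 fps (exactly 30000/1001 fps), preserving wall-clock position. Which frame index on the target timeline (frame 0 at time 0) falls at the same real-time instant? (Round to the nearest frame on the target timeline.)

Source frame index: (0×3600 + 53×60 + 30) × 25 + 21 = 80271.
Real time: 80271 / (25) = 80271/25 s.
Target frame: (80271/25) × (30000/1001) = 96325200/1001 ≈ 96228.971 → 96229.

frame 96229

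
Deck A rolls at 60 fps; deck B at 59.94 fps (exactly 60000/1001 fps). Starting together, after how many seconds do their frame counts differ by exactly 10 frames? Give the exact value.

1001/6 seconds

The gap grows by |60000/1001 − 60| = 60/1001 frames per second.
Time for a 10-frame gap: 10 ÷ (60/1001) = 1001/6 s.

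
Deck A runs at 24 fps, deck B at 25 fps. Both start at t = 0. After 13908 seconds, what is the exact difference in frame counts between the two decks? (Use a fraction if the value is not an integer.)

A emits 24 × 13908 = 333792 frames; B emits 25 × 13908 = 347700.
Difference = 13908 frames; B is ahead of A.

13908 frames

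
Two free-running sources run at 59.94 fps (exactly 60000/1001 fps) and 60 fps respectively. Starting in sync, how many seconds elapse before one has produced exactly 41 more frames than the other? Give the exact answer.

41041/60 seconds

The gap grows by |60 − 60000/1001| = 60/1001 frames per second.
Time for a 41-frame gap: 41 ÷ (60/1001) = 41041/60 s.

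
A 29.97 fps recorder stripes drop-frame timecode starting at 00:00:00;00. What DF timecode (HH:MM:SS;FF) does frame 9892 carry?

00:05:30;02

Ten DF minutes hold 17982 frames, so frame 9892 lies in block 0 (frames 0–17981) with 9892 frames into that block.
The block's first minute is 1800 frames and the rest 1798 each; 9892 frames reaches minute 5, so 0 × 18 + 5 × 2 = 10 labels have been skipped so far.
Adding those back, label number 9892 + 10 = 9902 at 30 labels/s is 330 s + 2 f = 0 h 5 min 30 s frame 2, i.e. 00:05:30;02.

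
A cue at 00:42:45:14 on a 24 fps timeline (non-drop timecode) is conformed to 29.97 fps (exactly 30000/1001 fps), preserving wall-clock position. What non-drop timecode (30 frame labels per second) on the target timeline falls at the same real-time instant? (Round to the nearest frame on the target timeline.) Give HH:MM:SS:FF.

00:42:43:01

Source frame index: (0×3600 + 42×60 + 45) × 24 + 14 = 61574.
Real time: 61574 / (24) = 30787/12 s.
Target frame: (30787/12) × (30000/1001) = 76967500/1001 ≈ 76890.609 → 76891.
At 30 labels/s: frame 76891 → 00:42:43:01.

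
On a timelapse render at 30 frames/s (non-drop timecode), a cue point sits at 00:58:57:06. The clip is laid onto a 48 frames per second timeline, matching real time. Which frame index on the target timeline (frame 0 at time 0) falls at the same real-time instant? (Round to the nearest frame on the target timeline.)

frame 169786

Source frame index: (0×3600 + 58×60 + 57) × 30 + 6 = 106116.
Real time: 106116 / (30) = 17686/5 s.
Target frame: (17686/5) × (48) = 848928/5 ≈ 169785.600 → 169786.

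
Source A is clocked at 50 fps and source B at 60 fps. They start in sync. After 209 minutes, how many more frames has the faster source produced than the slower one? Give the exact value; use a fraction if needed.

125400 frames

209 min = 12540 s.
A emits 50 × 12540 = 627000 frames; B emits 60 × 12540 = 752400.
Difference = 125400 frames; B is ahead of A.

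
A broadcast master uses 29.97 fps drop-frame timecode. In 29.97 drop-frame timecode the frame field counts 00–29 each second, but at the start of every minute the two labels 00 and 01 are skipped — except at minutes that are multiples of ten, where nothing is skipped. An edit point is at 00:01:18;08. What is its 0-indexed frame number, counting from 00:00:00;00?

2346

Complete 10-minute blocks: 0, each 17982 frames → 0.
Remaining 1 whole minute in the current block: 1800 + 0 × 1798 = 1800 frames.
Within the current minute: 18 × 30 + 8 − 2 = 546 (labels ;00/;01 skipped at this minute). Total = 0 + 1800 + 546 = 2346.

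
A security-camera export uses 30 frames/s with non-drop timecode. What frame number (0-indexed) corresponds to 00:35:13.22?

Total seconds to the label: (0 × 3600 + 35 × 60 + 13) = 2113.
Frame index = 2113 × 30 + 22 = 63412.

63412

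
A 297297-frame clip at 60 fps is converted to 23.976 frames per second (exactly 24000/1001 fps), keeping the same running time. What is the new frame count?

118800 frames

Target frames = source frames × (target rate / source rate) = 297297 × (24000/1001)/(60) = 297297 × 400/1001 = 118800.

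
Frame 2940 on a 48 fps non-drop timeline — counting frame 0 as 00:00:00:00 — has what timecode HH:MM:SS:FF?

00:01:01:12

2940 ÷ 48 = 61 full seconds, remainder 12 frames.
61 s = 0 h 1 min 1 s.
Timecode: 00:01:01:12.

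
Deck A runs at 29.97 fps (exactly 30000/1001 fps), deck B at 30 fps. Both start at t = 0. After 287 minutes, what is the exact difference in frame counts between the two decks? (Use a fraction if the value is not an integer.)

73800/143 frames

287 min = 17220 s.
A emits 30000/1001 × 17220 = 73800000/143 frames; B emits 30 × 17220 = 516600.
Difference = 73800/143 frames (≈ 516.0839); B is ahead of A.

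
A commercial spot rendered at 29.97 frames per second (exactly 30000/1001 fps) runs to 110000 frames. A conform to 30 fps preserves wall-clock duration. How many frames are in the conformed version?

110110 frames

Target frames = source frames × (target rate / source rate) = 110000 × (30)/(30000/1001) = 110000 × 1001/1000 = 110110.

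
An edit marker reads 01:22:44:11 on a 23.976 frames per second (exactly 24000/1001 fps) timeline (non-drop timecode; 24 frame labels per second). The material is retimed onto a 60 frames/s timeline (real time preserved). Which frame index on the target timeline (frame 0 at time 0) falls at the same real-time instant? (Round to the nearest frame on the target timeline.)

Source frame index: (1×3600 + 22×60 + 44) × 24 + 11 = 119147.
Real time: 119147 / (24000/1001) = 119266147/24000 s.
Target frame: (119266147/24000) × (60) = 119266147/400 ≈ 298165.367 → 298165.

frame 298165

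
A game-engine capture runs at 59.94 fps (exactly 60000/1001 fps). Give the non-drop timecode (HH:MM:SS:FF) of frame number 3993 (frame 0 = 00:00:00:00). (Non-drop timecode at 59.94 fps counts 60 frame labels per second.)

00:01:06:33

3993 ÷ 60 = 66 full seconds, remainder 33 frames.
66 s = 0 h 1 min 6 s.
Timecode: 00:01:06:33.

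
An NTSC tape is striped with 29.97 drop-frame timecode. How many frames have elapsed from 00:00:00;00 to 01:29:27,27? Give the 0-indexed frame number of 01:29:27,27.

Complete 10-minute blocks: 8, each 17982 frames → 143856.
Remaining 9 whole minutes in the current block: 1800 + 8 × 1798 = 16184 frames.
Within the current minute: 27 × 30 + 27 − 2 = 835 (labels ;00/;01 skipped at this minute). Total = 143856 + 16184 + 835 = 160875.

160875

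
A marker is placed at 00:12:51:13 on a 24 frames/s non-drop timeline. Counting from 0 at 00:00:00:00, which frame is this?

18517

Total seconds to the label: (0 × 3600 + 12 × 60 + 51) = 771.
Frame index = 771 × 24 + 13 = 18517.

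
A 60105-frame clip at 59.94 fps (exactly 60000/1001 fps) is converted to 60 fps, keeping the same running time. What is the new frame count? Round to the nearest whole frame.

Frames at target rate = 60105 × (60) / (60000/1001) = 12033021/200 ≈ 60165.105.
Nearest whole frame: 60165.

60165 frames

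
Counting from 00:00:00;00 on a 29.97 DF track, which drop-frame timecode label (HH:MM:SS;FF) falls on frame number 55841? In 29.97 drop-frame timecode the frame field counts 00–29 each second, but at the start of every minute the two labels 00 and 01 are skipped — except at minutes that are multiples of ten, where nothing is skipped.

Each 10-minute DF block holds 10 × 60 × 30 − 9 × 2 = 17982 frames. 55841 ÷ 17982 → 3 full blocks, remainder 1895.
Within the partial block the first minute is 1800 frames and each further minute 1798, so 1 further minute boundary passed. Total skipped labels = 18 × 3 + 2 × 1 = 56.
Non-drop label index = 55841 + 56 = 55897; at 30 labels/s that is 00:31:03:07, i.e. DF 00:31:03;07.

00:31:03;07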